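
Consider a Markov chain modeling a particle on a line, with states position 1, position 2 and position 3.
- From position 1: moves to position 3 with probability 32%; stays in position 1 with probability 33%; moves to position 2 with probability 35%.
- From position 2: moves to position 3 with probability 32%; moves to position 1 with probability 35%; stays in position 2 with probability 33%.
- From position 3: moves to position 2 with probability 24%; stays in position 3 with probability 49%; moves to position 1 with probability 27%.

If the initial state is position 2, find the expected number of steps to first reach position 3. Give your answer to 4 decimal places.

Let t(s) be the expected number of steps to first reach position 3 from state s, with t(position 3) = 0. Conditioning on the first step:
t(position 1) = 1 + 0.33·t(position 1) + 0.35·t(position 2)
t(position 2) = 1 + 0.35·t(position 1) + 0.33·t(position 2)
Solving: t(position 1) = 3.1250, t(position 2) = 3.1250.
Expected steps from position 2 to position 3: 3.1250.

3.1250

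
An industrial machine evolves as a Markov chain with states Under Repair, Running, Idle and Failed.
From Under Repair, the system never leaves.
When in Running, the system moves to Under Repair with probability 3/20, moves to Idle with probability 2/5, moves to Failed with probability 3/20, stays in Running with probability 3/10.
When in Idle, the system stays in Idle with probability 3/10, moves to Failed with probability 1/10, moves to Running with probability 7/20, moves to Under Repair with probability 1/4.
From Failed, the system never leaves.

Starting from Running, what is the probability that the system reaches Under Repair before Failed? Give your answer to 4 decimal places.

0.5857

Let h(s) be the probability of absorption at Under Repair starting from transient state s. Then h(Under Repair) = 1 and h(Failed) = 0. By first-step analysis:
h(Running) = 0.15·1 + 0.3·h(Running) + 0.4·h(Idle) + 0.15·0
h(Idle) = 0.25·1 + 0.35·h(Running) + 0.3·h(Idle) + 0.1·0
Solving: h(Running) = 0.5857, h(Idle) = 0.6500.
Starting from Running, the probability is 0.5857.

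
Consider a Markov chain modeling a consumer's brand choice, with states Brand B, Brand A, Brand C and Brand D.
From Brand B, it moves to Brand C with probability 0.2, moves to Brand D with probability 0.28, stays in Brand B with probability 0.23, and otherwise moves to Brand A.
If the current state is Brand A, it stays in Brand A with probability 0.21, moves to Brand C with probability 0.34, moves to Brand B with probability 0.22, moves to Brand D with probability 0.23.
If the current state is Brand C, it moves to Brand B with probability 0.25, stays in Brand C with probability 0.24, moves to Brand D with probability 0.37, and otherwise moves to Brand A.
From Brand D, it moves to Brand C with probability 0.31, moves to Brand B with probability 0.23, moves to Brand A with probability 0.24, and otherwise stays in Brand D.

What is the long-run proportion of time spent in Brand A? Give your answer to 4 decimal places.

0.2179

Let the stationary distribution be π with π = πP and π_1 + π_2 + π_3 + π_4 = 1.
π_1 = 0.23·π_1 + 0.22·π_2 + 0.25·π_3 + 0.23·π_4
π_2 = 0.29·π_1 + 0.21·π_2 + 0.14·π_3 + 0.24·π_4
π_3 = 0.2·π_1 + 0.34·π_2 + 0.24·π_3 + 0.31·π_4
Solving with the normalization constraint gives π = (0.2333, 0.2179, 0.2719, 0.2770).
So the stationary probability of Brand A is 0.2179.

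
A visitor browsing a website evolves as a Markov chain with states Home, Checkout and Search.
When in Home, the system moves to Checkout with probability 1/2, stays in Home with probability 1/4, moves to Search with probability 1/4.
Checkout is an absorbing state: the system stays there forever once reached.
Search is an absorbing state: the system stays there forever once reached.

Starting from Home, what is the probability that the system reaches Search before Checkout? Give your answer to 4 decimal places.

Let h(s) be the probability of absorption at Search starting from transient state s. Then h(Search) = 1 and h(Checkout) = 0. By first-step analysis:
h(Home) = 0.25·h(Home) + 0.5·0 + 0.25·1
Solving: h(Home) = 0.3333.
Starting from Home, the probability is 0.3333.

0.3333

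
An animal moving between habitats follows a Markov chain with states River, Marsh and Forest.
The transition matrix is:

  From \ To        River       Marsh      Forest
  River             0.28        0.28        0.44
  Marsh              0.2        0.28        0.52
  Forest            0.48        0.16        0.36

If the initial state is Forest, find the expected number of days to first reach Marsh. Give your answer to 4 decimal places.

4.8077

Let t(s) be the expected number of days to first reach Marsh from state s, with t(Marsh) = 0. Conditioning on the first day:
t(River) = 1 + 0.28·t(River) + 0.44·t(Forest)
t(Forest) = 1 + 0.48·t(River) + 0.36·t(Forest)
Solving: t(River) = 4.3269, t(Forest) = 4.8077.
Expected days from Forest to Marsh: 4.8077.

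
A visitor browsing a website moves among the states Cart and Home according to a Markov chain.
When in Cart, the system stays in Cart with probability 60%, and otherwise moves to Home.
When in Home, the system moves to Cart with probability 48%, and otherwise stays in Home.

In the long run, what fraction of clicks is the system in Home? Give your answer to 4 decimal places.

Let the stationary distribution be π with π = πP and π_1 + π_2 = 1.
π_1 = 0.6·π_1 + 0.48·π_2
Solving with the normalization constraint gives π = (0.5455, 0.4545).
So the stationary probability of Home is 0.4545.

0.4545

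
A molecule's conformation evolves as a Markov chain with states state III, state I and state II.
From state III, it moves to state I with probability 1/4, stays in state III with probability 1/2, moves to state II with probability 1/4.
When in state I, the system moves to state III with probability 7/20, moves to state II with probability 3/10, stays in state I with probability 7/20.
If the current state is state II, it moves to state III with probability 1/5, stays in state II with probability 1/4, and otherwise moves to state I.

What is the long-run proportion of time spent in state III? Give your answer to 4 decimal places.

Let the stationary distribution be π with π = πP and π_1 + π_2 + π_3 = 1.
π_1 = 0.5·π_1 + 0.35·π_2 + 0.2·π_3
π_2 = 0.25·π_1 + 0.35·π_2 + 0.55·π_3
Solving with the normalization constraint gives π = (0.3644, 0.3672, 0.2684).
So the stationary probability of state III is 0.3644.

0.3644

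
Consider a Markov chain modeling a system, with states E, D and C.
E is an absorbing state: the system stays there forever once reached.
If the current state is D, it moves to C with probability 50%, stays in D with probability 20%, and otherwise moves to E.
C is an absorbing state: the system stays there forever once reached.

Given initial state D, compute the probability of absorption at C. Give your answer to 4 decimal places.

0.6250

Let h(s) be the probability of absorption at C starting from transient state s. Then h(C) = 1 and h(E) = 0. By first-step analysis:
h(D) = 0.3·0 + 0.2·h(D) + 0.5·1
Solving: h(D) = 0.6250.
Starting from D, the probability is 0.6250.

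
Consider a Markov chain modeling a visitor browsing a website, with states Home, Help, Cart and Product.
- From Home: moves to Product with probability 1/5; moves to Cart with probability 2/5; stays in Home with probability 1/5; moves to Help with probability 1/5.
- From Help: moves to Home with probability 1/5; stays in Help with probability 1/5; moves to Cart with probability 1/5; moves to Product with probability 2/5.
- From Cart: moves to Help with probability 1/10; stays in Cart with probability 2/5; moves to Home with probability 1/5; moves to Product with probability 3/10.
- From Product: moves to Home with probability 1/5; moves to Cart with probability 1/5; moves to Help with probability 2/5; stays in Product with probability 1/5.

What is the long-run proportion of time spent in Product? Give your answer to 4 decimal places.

Let the stationary distribution be π with π = πP and π_1 + π_2 + π_3 + π_4 = 1.
π_1 = 0.2·π_1 + 0.2·π_2 + 0.2·π_3 + 0.2·π_4
π_2 = 0.2·π_1 + 0.2·π_2 + 0.1·π_3 + 0.4·π_4
π_3 = 0.4·π_1 + 0.2·π_2 + 0.4·π_3 + 0.2·π_4
Solving with the normalization constraint gives π = (0.2000, 0.2250, 0.3000, 0.2750).
So the stationary probability of Product is 0.2750.

0.2750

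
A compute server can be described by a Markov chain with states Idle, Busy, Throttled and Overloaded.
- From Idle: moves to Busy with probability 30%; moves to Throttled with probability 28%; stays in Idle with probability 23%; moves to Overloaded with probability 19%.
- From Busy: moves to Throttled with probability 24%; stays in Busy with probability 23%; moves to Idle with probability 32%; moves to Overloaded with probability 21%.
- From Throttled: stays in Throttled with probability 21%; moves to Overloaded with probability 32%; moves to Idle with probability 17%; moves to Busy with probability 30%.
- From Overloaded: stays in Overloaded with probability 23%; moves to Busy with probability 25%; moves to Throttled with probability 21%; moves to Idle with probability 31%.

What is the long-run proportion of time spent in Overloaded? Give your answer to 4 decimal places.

0.2355

Let the stationary distribution be π with π = πP and π_1 + π_2 + π_3 + π_4 = 1.
π_1 = 0.23·π_1 + 0.32·π_2 + 0.17·π_3 + 0.31·π_4
π_2 = 0.3·π_1 + 0.23·π_2 + 0.3·π_3 + 0.25·π_4
π_3 = 0.28·π_1 + 0.24·π_2 + 0.21·π_3 + 0.21·π_4
Solving with the normalization constraint gives π = (0.2589, 0.2694, 0.2362, 0.2355).
So the stationary probability of Overloaded is 0.2355.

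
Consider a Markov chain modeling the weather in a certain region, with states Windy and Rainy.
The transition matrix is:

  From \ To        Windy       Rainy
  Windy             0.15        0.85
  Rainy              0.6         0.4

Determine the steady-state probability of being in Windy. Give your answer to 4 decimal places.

Let the stationary distribution be π with π = πP and π_1 + π_2 = 1.
π_1 = 0.15·π_1 + 0.6·π_2
Solving with the normalization constraint gives π = (0.4138, 0.5862).
So the stationary probability of Windy is 0.4138.

0.4138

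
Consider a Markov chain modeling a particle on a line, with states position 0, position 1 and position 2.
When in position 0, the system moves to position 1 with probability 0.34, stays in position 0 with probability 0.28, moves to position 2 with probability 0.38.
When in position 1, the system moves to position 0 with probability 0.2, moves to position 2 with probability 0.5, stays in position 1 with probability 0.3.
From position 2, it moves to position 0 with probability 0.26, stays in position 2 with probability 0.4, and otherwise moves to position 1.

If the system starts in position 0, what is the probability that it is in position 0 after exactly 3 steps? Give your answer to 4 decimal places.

Propagate the distribution vector 3 steps from position 0.
After 0 steps: (1.0000, 0.0000, 0.0000)
After 1 step: (0.2800, 0.3400, 0.3800)
After 2 steps: (0.2452, 0.3264, 0.4284)
After 3 steps: (0.2453, 0.3269, 0.4277)
P(in position 0 after 3 steps) = 0.2453

0.2453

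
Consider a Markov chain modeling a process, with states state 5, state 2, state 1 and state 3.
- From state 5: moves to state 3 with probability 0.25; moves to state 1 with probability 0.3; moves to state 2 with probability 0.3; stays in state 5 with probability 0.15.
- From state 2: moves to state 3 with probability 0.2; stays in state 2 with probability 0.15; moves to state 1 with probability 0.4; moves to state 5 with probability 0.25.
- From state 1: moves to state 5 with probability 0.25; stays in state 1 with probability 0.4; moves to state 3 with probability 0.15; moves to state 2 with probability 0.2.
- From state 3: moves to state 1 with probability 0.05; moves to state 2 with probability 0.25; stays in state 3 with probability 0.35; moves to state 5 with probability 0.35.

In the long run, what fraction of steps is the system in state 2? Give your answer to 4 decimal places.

Let the stationary distribution be π with π = πP and π_1 + π_2 + π_3 + π_4 = 1.
π_1 = 0.15·π_1 + 0.25·π_2 + 0.25·π_3 + 0.35·π_4
π_2 = 0.3·π_1 + 0.15·π_2 + 0.2·π_3 + 0.25·π_4
π_3 = 0.3·π_1 + 0.4·π_2 + 0.4·π_3 + 0.05·π_4
Solving with the normalization constraint gives π = (0.2484, 0.2252, 0.2937, 0.2326).
So the stationary probability of state 2 is 0.2252.

0.2252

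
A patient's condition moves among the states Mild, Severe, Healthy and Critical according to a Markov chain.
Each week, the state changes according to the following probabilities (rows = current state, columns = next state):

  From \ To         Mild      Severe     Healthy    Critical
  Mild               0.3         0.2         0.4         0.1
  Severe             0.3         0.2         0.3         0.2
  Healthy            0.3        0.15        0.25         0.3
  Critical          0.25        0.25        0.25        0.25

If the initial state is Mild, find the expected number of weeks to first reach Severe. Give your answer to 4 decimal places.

Let t(s) be the expected number of weeks to first reach Severe from state s, with t(Severe) = 0. Conditioning on the first week:
t(Mild) = 1 + 0.3·t(Mild) + 0.4·t(Healthy) + 0.1·t(Critical)
t(Healthy) = 1 + 0.3·t(Mild) + 0.25·t(Healthy) + 0.3·t(Critical)
t(Critical) = 1 + 0.25·t(Mild) + 0.25·t(Healthy) + 0.25·t(Critical)
Solving: t(Mild) = 5.1667, t(Healthy) = 5.3333, t(Critical) = 4.8333.
Expected weeks from Mild to Severe: 5.1667.

5.1667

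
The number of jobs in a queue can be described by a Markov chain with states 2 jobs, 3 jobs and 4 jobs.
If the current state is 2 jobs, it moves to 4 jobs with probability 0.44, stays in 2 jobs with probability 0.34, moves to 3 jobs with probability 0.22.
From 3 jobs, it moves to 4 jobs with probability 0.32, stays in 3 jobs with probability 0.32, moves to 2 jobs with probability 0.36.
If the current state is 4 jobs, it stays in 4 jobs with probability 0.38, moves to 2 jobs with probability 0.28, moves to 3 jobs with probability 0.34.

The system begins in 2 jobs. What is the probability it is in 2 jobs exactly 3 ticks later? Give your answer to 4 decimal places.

Propagate the distribution vector 3 ticks from 2 jobs.
After 0 ticks: (1.0000, 0.0000, 0.0000)
After 1 tick: (0.3400, 0.2200, 0.4400)
After 2 ticks: (0.3180, 0.2948, 0.3872)
After 3 ticks: (0.3227, 0.2959, 0.3814)
P(in 2 jobs after 3 ticks) = 0.3227

0.3227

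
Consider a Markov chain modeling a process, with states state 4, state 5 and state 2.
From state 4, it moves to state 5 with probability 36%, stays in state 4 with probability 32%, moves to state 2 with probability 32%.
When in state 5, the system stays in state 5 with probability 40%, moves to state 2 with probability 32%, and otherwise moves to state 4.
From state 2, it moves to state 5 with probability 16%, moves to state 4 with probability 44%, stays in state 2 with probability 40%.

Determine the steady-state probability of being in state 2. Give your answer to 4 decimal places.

0.3478

Let the stationary distribution be π with π = πP and π_1 + π_2 + π_3 = 1.
π_1 = 0.32·π_1 + 0.28·π_2 + 0.44·π_3
π_2 = 0.36·π_1 + 0.4·π_2 + 0.16·π_3
Solving with the normalization constraint gives π = (0.3496, 0.3025, 0.3478).
So the stationary probability of state 2 is 0.3478.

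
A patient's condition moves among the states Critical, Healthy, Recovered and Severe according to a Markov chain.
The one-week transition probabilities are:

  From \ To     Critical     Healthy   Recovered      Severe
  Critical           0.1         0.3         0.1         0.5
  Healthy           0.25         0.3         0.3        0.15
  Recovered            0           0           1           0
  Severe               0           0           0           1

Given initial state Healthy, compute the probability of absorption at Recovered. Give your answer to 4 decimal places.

0.5315

Let h(s) be the probability of absorption at Recovered starting from transient state s. Then h(Recovered) = 1 and h(Severe) = 0. By first-step analysis:
h(Critical) = 0.1·h(Critical) + 0.3·h(Healthy) + 0.1·1 + 0.5·0
h(Healthy) = 0.25·h(Critical) + 0.3·h(Healthy) + 0.3·1 + 0.15·0
Solving: h(Critical) = 0.2883, h(Healthy) = 0.5315.
Starting from Healthy, the probability is 0.5315.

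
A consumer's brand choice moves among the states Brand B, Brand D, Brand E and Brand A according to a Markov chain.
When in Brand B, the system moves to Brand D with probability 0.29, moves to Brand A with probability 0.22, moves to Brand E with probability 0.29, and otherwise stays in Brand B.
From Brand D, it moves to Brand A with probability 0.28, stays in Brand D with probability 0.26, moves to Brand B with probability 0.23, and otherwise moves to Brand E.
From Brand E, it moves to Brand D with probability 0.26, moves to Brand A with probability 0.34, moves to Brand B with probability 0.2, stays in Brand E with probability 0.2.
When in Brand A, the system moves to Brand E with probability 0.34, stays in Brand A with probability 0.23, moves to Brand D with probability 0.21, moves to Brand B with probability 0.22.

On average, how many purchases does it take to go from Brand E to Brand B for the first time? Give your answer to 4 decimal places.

4.6900

Let t(s) be the expected number of purchases to first reach Brand B from state s, with t(Brand B) = 0. Conditioning on the first purchase:
t(Brand D) = 1 + 0.26·t(Brand D) + 0.23·t(Brand E) + 0.28·t(Brand A)
t(Brand E) = 1 + 0.26·t(Brand D) + 0.2·t(Brand E) + 0.34·t(Brand A)
t(Brand A) = 1 + 0.21·t(Brand D) + 0.34·t(Brand E) + 0.23·t(Brand A)
Solving: t(Brand D) = 4.5540, t(Brand E) = 4.6900, t(Brand A) = 4.6116.
Expected purchases from Brand E to Brand B: 4.6900.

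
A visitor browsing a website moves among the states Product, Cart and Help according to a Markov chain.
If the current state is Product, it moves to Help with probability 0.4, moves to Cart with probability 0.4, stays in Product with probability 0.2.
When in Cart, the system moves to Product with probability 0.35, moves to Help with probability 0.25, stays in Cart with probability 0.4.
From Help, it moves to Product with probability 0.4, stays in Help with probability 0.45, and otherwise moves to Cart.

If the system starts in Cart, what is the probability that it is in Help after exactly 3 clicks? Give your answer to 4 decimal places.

0.3670

Propagate the distribution vector 3 clicks from Cart.
After 0 clicks: (0.0000, 1.0000, 0.0000)
After 1 click: (0.3500, 0.4000, 0.2500)
After 2 clicks: (0.3100, 0.3375, 0.3525)
After 3 clicks: (0.3211, 0.3119, 0.3670)
P(in Help after 3 clicks) = 0.3670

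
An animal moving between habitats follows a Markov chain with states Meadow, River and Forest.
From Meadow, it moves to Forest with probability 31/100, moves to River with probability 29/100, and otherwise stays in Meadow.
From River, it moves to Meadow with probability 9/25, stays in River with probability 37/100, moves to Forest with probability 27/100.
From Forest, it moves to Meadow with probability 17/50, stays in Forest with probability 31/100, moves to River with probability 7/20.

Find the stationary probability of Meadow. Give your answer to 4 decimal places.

Let the stationary distribution be π with π = πP and π_1 + π_2 + π_3 = 1.
π_1 = 0.4·π_1 + 0.36·π_2 + 0.34·π_3
π_2 = 0.29·π_1 + 0.37·π_2 + 0.35·π_3
Solving with the normalization constraint gives π = (0.3688, 0.3346, 0.2966).
So the stationary probability of Meadow is 0.3688.

0.3688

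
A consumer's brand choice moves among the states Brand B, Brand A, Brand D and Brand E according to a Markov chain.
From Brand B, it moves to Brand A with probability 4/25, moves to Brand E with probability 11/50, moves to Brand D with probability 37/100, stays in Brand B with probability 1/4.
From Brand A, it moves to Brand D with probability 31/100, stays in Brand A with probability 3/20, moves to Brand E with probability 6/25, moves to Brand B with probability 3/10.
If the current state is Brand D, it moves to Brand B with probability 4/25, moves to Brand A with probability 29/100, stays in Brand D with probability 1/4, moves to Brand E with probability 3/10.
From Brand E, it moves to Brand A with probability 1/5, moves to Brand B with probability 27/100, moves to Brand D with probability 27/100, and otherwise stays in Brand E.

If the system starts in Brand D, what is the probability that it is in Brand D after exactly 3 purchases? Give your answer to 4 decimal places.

0.2970

Propagate the distribution vector 3 purchases from Brand D.
After 0 purchases: (0.0000, 0.0000, 1.0000, 0.0000)
After 1 purchase: (0.1600, 0.2900, 0.2500, 0.3000)
After 2 purchases: (0.2480, 0.2016, 0.2926, 0.2578)
After 3 purchases: (0.2389, 0.2063, 0.2970, 0.2578)
P(in Brand D after 3 purchases) = 0.2970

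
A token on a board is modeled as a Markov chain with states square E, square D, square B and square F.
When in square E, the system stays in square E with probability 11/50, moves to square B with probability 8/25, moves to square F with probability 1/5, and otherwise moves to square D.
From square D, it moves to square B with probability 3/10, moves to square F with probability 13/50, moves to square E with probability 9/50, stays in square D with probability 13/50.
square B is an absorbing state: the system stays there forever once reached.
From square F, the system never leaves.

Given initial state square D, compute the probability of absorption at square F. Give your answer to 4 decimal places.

Let h(s) be the probability of absorption at square F starting from transient state s. Then h(square F) = 1 and h(square B) = 0. By first-step analysis:
h(square E) = 0.22·h(square E) + 0.26·h(square D) + 0.32·0 + 0.2·1
h(square D) = 0.18·h(square E) + 0.26·h(square D) + 0.3·0 + 0.26·1
Solving: h(square E) = 0.4065, h(square D) = 0.4502.
Starting from square D, the probability is 0.4502.

0.4502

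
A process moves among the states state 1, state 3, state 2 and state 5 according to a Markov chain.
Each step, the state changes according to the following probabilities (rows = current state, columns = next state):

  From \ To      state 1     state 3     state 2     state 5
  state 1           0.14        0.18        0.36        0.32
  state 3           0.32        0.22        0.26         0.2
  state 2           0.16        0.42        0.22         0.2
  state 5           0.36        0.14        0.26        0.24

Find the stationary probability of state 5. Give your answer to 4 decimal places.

Let the stationary distribution be π with π = πP and π_1 + π_2 + π_3 + π_4 = 1.
π_1 = 0.14·π_1 + 0.32·π_2 + 0.16·π_3 + 0.36·π_4
π_2 = 0.18·π_1 + 0.22·π_2 + 0.42·π_3 + 0.14·π_4
π_3 = 0.36·π_1 + 0.26·π_2 + 0.22·π_3 + 0.26·π_4
Solving with the normalization constraint gives π = (0.2422, 0.2459, 0.2733, 0.2386).
So the stationary probability of state 5 is 0.2386.

0.2386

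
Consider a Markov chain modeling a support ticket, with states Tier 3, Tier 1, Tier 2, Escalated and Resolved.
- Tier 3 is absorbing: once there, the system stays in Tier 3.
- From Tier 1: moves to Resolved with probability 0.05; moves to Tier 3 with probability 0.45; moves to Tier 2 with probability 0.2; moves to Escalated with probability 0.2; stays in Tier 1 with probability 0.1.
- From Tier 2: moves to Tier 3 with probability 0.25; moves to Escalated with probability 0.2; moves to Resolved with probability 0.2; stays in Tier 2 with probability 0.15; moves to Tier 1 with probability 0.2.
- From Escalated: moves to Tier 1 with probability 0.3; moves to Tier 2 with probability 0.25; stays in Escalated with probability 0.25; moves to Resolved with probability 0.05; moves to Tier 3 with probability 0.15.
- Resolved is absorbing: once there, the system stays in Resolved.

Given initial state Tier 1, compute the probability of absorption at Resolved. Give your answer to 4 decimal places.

Let h(s) be the probability of absorption at Resolved starting from transient state s. Then h(Resolved) = 1 and h(Tier 3) = 0. By first-step analysis:
h(Tier 1) = 0.45·0 + 0.1·h(Tier 1) + 0.2·h(Tier 2) + 0.2·h(Escalated) + 0.05·1
h(Tier 2) = 0.25·0 + 0.2·h(Tier 1) + 0.15·h(Tier 2) + 0.2·h(Escalated) + 0.2·1
h(Escalated) = 0.15·0 + 0.3·h(Tier 1) + 0.25·h(Tier 2) + 0.25·h(Escalated) + 0.05·1
Solving: h(Tier 1) = 0.1876, h(Tier 2) = 0.3394, h(Escalated) = 0.2548.
Starting from Tier 1, the probability is 0.1876.

0.1876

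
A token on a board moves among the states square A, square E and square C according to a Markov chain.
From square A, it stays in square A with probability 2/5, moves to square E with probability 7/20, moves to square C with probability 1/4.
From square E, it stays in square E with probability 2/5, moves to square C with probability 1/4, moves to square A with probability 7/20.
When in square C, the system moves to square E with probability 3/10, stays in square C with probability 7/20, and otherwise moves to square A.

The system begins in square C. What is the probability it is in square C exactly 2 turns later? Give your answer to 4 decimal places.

Sum over the intermediate state after 1 turn:
P = P(square C→square A)·P(square A→square C) + P(square C→square E)·P(square E→square C) + P(square C→square C)·P(square C→square C)
  = 0.35×0.25 + 0.3×0.25 + 0.35×0.35
  = 0.0875 + 0.0750 + 0.1225 = 0.2850

0.2850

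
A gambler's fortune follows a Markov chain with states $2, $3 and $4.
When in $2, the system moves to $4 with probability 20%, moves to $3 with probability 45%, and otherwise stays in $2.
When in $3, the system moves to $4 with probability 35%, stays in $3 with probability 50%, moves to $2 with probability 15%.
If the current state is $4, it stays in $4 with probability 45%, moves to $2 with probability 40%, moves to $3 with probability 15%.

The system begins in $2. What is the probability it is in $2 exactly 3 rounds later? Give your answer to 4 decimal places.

Propagate the distribution vector 3 rounds from $2.
After 0 rounds: (1.0000, 0.0000, 0.0000)
After 1 round: (0.3500, 0.4500, 0.2000)
After 2 rounds: (0.2700, 0.4125, 0.3175)
After 3 rounds: (0.2834, 0.3754, 0.3413)
P(in $2 after 3 rounds) = 0.2834

0.2834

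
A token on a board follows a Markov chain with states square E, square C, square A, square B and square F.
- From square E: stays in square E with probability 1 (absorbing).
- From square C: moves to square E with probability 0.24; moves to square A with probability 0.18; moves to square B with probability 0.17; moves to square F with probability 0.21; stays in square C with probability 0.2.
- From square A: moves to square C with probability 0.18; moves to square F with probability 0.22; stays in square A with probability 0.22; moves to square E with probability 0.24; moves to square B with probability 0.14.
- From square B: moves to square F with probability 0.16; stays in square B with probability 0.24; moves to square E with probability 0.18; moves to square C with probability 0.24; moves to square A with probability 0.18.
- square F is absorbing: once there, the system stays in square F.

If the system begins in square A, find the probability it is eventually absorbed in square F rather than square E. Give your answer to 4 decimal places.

Let h(s) be the probability of absorption at square F starting from transient state s. Then h(square F) = 1 and h(square E) = 0. By first-step analysis:
h(square C) = 0.24·0 + 0.2·h(square C) + 0.18·h(square A) + 0.17·h(square B) + 0.21·1
h(square A) = 0.24·0 + 0.18·h(square C) + 0.22·h(square A) + 0.14·h(square B) + 0.22·1
h(square B) = 0.18·0 + 0.24·h(square C) + 0.18·h(square A) + 0.24·h(square B) + 0.16·1
Solving: h(square C) = 0.4695, h(square A) = 0.4750, h(square B) = 0.4713.
Starting from square A, the probability is 0.4750.

0.4750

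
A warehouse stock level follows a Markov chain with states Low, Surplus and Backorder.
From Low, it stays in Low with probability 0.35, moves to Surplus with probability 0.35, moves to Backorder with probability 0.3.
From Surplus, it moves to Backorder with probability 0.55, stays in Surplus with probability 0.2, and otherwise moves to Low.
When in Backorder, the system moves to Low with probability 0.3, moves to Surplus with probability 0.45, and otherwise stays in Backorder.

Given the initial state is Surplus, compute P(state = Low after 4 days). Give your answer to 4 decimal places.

Propagate the distribution vector 4 days from Surplus.
After 0 days: (0.0000, 1.0000, 0.0000)
After 1 day: (0.2500, 0.2000, 0.5500)
After 2 days: (0.3025, 0.3750, 0.3225)
After 3 days: (0.2964, 0.3260, 0.3776)
After 4 days: (0.2985, 0.3389, 0.3626)
P(in Low after 4 days) = 0.2985

0.2985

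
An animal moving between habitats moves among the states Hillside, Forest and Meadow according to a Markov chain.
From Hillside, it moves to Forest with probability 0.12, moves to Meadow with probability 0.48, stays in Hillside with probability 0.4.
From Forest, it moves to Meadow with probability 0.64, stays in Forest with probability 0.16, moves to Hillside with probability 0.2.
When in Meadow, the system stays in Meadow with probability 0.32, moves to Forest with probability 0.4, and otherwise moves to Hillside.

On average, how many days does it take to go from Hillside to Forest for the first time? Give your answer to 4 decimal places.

4.2398

Let t(s) be the expected number of days to first reach Forest from state s, with t(Forest) = 0. Conditioning on the first day:
t(Hillside) = 1 + 0.4·t(Hillside) + 0.48·t(Meadow)
t(Meadow) = 1 + 0.28·t(Hillside) + 0.32·t(Meadow)
Solving: t(Hillside) = 4.2398, t(Meadow) = 3.2164.
Expected days from Hillside to Forest: 4.2398.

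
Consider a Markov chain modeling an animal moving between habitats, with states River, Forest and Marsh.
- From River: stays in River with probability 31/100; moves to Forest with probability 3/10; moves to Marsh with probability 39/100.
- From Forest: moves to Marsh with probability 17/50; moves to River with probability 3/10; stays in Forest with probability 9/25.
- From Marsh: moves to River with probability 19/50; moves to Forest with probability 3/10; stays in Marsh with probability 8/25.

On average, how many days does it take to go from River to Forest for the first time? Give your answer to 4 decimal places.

Let t(s) be the expected number of days to first reach Forest from state s, with t(Forest) = 0. Conditioning on the first day:
t(River) = 1 + 0.31·t(River) + 0.39·t(Marsh)
t(Marsh) = 1 + 0.38·t(River) + 0.32·t(Marsh)
Solving: t(River) = 3.3333, t(Marsh) = 3.3333.
Expected days from River to Forest: 3.3333.

3.3333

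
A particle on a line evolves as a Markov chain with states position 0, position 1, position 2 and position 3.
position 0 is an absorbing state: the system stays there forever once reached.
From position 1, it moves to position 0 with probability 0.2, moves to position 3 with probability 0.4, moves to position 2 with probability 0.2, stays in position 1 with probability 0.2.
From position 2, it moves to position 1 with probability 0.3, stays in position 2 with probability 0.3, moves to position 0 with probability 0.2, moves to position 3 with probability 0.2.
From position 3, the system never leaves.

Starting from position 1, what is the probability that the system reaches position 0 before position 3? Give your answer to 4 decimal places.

0.3600

Let h(s) be the probability of absorption at position 0 starting from transient state s. Then h(position 0) = 1 and h(position 3) = 0. By first-step analysis:
h(position 1) = 0.2·1 + 0.2·h(position 1) + 0.2·h(position 2) + 0.4·0
h(position 2) = 0.2·1 + 0.3·h(position 1) + 0.3·h(position 2) + 0.2·0
Solving: h(position 1) = 0.3600, h(position 2) = 0.4400.
Starting from position 1, the probability is 0.3600.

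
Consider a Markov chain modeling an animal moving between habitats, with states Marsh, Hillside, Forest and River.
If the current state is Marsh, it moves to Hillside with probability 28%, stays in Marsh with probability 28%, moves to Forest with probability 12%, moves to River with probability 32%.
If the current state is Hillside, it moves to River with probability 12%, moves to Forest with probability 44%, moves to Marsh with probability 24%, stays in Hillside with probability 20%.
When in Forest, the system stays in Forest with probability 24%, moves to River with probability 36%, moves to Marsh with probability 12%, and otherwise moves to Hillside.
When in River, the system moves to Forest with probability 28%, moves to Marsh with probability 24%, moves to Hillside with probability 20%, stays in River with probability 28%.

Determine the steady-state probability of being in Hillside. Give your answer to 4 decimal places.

Let the stationary distribution be π with π = πP and π_1 + π_2 + π_3 + π_4 = 1.
π_1 = 0.28·π_1 + 0.24·π_2 + 0.12·π_3 + 0.24·π_4
π_2 = 0.28·π_1 + 0.2·π_2 + 0.28·π_3 + 0.2·π_4
π_3 = 0.12·π_1 + 0.44·π_2 + 0.24·π_3 + 0.28·π_4
Solving with the normalization constraint gives π = (0.2159, 0.2391, 0.2728, 0.2722).
So the stationary probability of Hillside is 0.2391.

0.2391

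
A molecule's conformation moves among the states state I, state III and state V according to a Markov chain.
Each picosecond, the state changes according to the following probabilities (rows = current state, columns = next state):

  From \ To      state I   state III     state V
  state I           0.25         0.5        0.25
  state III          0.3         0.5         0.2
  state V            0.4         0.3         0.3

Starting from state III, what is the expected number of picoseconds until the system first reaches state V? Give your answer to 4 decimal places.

Let t(s) be the expected number of picoseconds to first reach state V from state s, with t(state V) = 0. Conditioning on the first picosecond:
t(state I) = 1 + 0.25·t(state I) + 0.5·t(state III)
t(state III) = 1 + 0.3·t(state I) + 0.5·t(state III)
Solving: t(state I) = 4.4444, t(state III) = 4.6667.
Expected picoseconds from state III to state V: 4.6667.

4.6667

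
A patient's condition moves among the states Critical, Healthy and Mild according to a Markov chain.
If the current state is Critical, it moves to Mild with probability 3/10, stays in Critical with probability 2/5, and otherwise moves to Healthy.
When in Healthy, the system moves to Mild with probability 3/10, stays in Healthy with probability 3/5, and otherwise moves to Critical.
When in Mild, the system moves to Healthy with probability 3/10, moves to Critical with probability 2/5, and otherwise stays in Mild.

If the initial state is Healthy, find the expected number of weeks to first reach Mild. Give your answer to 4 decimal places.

3.3333

Let t(s) be the expected number of weeks to first reach Mild from state s, with t(Mild) = 0. Conditioning on the first week:
t(Critical) = 1 + 0.4·t(Critical) + 0.3·t(Healthy)
t(Healthy) = 1 + 0.1·t(Critical) + 0.6·t(Healthy)
Solving: t(Critical) = 3.3333, t(Healthy) = 3.3333.
Expected weeks from Healthy to Mild: 3.3333.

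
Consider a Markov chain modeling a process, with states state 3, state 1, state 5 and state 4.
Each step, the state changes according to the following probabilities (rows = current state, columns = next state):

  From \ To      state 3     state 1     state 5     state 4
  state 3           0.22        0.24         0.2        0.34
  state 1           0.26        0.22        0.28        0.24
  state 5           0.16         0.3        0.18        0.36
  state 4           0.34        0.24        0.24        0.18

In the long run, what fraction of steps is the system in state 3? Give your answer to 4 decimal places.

0.2494

Let the stationary distribution be π with π = πP and π_1 + π_2 + π_3 + π_4 = 1.
π_1 = 0.22·π_1 + 0.26·π_2 + 0.16·π_3 + 0.34·π_4
π_2 = 0.24·π_1 + 0.22·π_2 + 0.3·π_3 + 0.24·π_4
π_3 = 0.2·π_1 + 0.28·π_2 + 0.18·π_3 + 0.24·π_4
Solving with the normalization constraint gives π = (0.2494, 0.2486, 0.2264, 0.2756).
So the stationary probability of state 3 is 0.2494.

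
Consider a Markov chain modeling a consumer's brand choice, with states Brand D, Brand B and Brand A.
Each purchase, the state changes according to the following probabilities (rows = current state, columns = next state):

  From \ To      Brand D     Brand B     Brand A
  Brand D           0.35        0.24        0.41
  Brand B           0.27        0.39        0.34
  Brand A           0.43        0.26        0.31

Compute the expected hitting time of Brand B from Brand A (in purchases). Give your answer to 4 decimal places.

3.9677

Let t(s) be the expected number of purchases to first reach Brand B from state s, with t(Brand B) = 0. Conditioning on the first purchase:
t(Brand D) = 1 + 0.35·t(Brand D) + 0.41·t(Brand A)
t(Brand A) = 1 + 0.43·t(Brand D) + 0.31·t(Brand A)
Solving: t(Brand D) = 4.0411, t(Brand A) = 3.9677.
Expected purchases from Brand A to Brand B: 3.9677.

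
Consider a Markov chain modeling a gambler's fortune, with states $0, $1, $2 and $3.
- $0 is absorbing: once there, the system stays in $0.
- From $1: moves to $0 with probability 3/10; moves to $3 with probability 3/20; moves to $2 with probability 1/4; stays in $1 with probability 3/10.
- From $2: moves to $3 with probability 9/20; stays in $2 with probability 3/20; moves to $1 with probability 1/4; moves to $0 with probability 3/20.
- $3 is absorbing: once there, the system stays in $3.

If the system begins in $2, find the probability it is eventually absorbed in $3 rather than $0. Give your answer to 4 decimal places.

0.6620

Let h(s) be the probability of absorption at $3 starting from transient state s. Then h($3) = 1 and h($0) = 0. By first-step analysis:
h($1) = 0.3·0 + 0.3·h($1) + 0.25·h($2) + 0.15·1
h($2) = 0.15·0 + 0.25·h($1) + 0.15·h($2) + 0.45·1
Solving: h($1) = 0.4507, h($2) = 0.6620.
Starting from $2, the probability is 0.6620.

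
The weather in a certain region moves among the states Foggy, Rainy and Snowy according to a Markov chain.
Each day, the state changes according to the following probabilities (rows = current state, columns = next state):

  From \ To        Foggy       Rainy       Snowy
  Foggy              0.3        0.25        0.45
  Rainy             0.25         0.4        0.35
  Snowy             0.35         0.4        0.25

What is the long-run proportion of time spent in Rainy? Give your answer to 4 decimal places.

0.3551

Let the stationary distribution be π with π = πP and π_1 + π_2 + π_3 = 1.
π_1 = 0.3·π_1 + 0.25·π_2 + 0.35·π_3
π_2 = 0.25·π_1 + 0.4·π_2 + 0.4·π_3
Solving with the normalization constraint gives π = (0.2995, 0.3551, 0.3454).
So the stationary probability of Rainy is 0.3551.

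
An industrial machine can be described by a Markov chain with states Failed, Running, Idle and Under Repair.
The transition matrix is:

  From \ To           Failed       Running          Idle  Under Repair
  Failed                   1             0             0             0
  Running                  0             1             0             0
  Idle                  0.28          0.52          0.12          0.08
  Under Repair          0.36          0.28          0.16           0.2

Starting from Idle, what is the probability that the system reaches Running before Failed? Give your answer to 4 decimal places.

0.6343

Let h(s) be the probability of absorption at Running starting from transient state s. Then h(Running) = 1 and h(Failed) = 0. By first-step analysis:
h(Idle) = 0.28·0 + 0.52·1 + 0.12·h(Idle) + 0.08·h(Under Repair)
h(Under Repair) = 0.36·0 + 0.28·1 + 0.16·h(Idle) + 0.2·h(Under Repair)
Solving: h(Idle) = 0.6343, h(Under Repair) = 0.4769.
Starting from Idle, the probability is 0.6343.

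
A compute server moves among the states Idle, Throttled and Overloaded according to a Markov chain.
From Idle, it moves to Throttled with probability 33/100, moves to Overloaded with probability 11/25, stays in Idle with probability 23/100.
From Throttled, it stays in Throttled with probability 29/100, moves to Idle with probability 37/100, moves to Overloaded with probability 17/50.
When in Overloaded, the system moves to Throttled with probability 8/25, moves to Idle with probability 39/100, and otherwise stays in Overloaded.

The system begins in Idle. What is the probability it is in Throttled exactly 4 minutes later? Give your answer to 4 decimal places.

Propagate the distribution vector 4 minutes from Idle.
After 0 minutes: (1.0000, 0.0000, 0.0000)
After 1 minute: (0.2300, 0.3300, 0.4400)
After 2 minutes: (0.3466, 0.3124, 0.3410)
After 3 minutes: (0.3283, 0.3141, 0.3576)
After 4 minutes: (0.3312, 0.3139, 0.3549)
P(in Throttled after 4 minutes) = 0.3139

0.3139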